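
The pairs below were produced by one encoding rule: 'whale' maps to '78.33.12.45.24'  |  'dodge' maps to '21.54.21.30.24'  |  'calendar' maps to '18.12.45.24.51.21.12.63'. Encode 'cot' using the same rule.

18.54.69

Each letter becomes 3×(its alphabet position, a=1..z=26) + 9.
For cot: c=3→18, o=15→54, t=20→69.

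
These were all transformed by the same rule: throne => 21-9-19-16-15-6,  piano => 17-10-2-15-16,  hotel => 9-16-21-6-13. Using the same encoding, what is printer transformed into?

t is letter #20 and maps to 21: an offset of 1. Letters become their 1-based position plus 1 (so a→2, b→3, …).
Applying it to printer: p=16→17, r=18→19, i=9→10, n=14→15, t=20→21, e=5→6, r=18→19.

17-19-10-15-21-6-19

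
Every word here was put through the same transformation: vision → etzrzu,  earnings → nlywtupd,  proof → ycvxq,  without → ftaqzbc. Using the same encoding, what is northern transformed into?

wzycslay

It's a Vigenère-style cipher with numeric key [9,11,7]: position i shifts by key[i mod 3].
Applying it to northern: n+9=w, o+11=z, r+7=y, t+9=c, h+11=s, e+7=l, r+9=a, n+11=y.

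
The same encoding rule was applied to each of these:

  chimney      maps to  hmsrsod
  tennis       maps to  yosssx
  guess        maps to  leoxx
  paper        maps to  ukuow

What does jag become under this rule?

The shift depends on letter class: consonant c→h is +5, but vowel i→s is +10. Vowels shift forward by 10 and consonants shift forward by 5.
Applying it to jag: j(cons)+5=o, a(vowel)+10=k, g(cons)+5=l.

okl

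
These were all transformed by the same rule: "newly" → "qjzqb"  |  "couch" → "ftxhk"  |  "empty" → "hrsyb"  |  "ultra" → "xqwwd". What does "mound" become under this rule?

ptxsg

Shifts by position in newly: pos 0: n→q (+3), pos 1: e→j (+5), pos 2: w→z (+3), pos 3: l→q (+5) — repeating every 2. A repeating key of period 2 is used — shifts +3, +5 over and over.
Applying it to mound: m+3=p, o+5=t, u+3=x, n+5=s, d+3=g.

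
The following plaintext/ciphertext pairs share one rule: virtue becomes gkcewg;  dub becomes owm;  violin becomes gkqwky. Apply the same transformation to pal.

acw

The shift depends on letter class: consonant v→g is +11, but vowel i→k is +2. The rule splits by letter class: vowels +2, consonants +11.
Applying it to pal: p(cons)+11=a, a(vowel)+2=c, l(cons)+11=w.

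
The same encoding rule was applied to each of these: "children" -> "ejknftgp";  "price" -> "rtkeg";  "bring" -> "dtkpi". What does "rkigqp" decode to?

Compare letters: c→e is +2, h→j is +2, i→k is +2 — a constant shift. Every letter moves 2 places later in the alphabet, wrapping around z→a.
Undoing it on rkigqp: r−2=p, k−2=i, i−2=g, g−2=e, q−2=o, p−2=n.

pigeon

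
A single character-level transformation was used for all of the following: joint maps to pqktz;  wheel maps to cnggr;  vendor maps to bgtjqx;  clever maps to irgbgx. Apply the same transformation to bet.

hgz

Vowels shift forward by 2 and consonants shift forward by 6.
For bet: b(cons)+6=h, e(vowel)+2=g, t(cons)+6=z.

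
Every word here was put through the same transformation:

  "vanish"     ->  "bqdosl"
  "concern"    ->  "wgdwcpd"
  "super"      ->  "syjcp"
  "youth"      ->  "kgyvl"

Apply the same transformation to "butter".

Treating letters as 0–25, the rule is x ↦ 3x + 16 (mod 26).
Applying it to butter: b(1)→3·1+16≡19=t; u(20)→3·20+16≡24=y; t(19)→3·19+16≡21=v; t(19)→3·19+16≡21=v; e(4)→3·4+16≡2=c; r(17)→3·17+16≡15=p (all mod 26).

tyvvcp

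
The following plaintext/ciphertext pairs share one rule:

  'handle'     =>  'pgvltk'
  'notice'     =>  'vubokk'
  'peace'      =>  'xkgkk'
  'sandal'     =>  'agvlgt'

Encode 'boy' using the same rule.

jug

The shift depends on letter class: consonant h→p is +8, but vowel a→g is +6. Two shifts are in play — +6 for a/e/i/o/u, +8 for every other letter.
For boy: b(cons)+8=j, o(vowel)+6=u, y(cons)+8=g.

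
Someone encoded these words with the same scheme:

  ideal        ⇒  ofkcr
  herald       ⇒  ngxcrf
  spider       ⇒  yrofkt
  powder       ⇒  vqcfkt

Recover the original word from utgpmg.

orange

Shifts by position in ideal: pos 0: i→o (+6), pos 1: d→f (+2), pos 2: e→k (+6), pos 3: a→c (+2) — repeating every 2. It's a Vigenère-style cipher with numeric key [6,2]: position i shifts by key[i mod 2].
Undoing it on utgpmg: u−6=o, t−2=r, g−6=a, p−2=n, m−6=g, g−2=e.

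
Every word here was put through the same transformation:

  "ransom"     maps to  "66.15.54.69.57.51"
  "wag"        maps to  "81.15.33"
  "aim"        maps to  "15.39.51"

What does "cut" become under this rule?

Each letter becomes 3×(its alphabet position, a=1..z=26) + 12.
On cut: c=3→21, u=21→75, t=20→72.

21.75.72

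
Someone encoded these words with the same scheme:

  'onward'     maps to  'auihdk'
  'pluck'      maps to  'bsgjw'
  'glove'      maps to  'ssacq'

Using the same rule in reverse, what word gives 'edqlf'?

sweet

Shifts by position in onward: pos 0: o→a (+12), pos 1: n→u (+7), pos 2: w→i (+12), pos 3: a→h (+7) — repeating every 2. It's a Vigenère-style cipher with numeric key [12,7]: position i shifts by key[i mod 2].
Decoding edqlf: e−12=s, d−7=w, q−12=e, l−7=e, f−12=t.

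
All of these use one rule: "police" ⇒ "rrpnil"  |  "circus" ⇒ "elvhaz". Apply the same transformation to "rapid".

tdtnj

In police: p→r is +2, o→r is +3, l→p is +4, i→n is +5 — the shift increases by 1 each position. The shift increases by 1 at each position, starting from +2: 2, 3, 4, ….
For rapid: r+2=t, a+3=d, p+4=t, i+5=n, d+6=j.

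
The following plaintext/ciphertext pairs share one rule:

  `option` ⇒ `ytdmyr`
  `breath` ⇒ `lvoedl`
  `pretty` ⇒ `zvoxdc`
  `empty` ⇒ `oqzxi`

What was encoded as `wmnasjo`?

Shifts by position in option: pos 0: o→y (+10), pos 1: p→t (+4), pos 2: t→d (+10), pos 3: i→m (+4) — repeating every 2. A repeating key of period 2 is used — shifts +10, +4 over and over.
Undoing it on wmnasjo: w−10=m, m−4=i, n−10=d, a−4=w, s−10=i, j−4=f, o−10=e.

midwife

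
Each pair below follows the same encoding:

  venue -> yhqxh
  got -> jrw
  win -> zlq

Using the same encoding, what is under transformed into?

xqghu

Compare letters: v→y is +3, e→h is +3, n→q is +3 — a constant shift. It's a constant shift of +3 (ROT3).
Applying it to under: u+3=x, n+3=q, d+3=g, e+3=h, r+3=u.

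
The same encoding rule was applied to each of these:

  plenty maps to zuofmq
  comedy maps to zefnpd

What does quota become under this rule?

bupvr

The output letters match the input read backwards, each shifted +1: plenty reversed is ytnelp. The word is reversed, then every letter is shifted forward by 1.
For quota: reverse → atouq; then shift: a+1=b, t+1=u, o+1=p, u+1=v, q+1=r.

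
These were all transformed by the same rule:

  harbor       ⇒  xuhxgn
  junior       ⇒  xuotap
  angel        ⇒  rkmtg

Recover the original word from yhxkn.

herbs

The output letters match the input read backwards, each shifted +6: harbor reversed is robrah. Two steps: reverse the string, then apply a Caesar shift of +6.
Reversing it on yhxkn: shift back: y−6=s, h−6=b, x−6=r, k−6=e, n−6=h → sbreh; then reverse → herbs.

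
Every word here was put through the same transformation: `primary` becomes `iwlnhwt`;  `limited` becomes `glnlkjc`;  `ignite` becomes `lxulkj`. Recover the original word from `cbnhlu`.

p(15)→i(8) and r(17)→w(22) fit y≡7x+7 (mod 26); the inverse of 7 mod 26 is 15. This is an affine cipher: with a=0,…,z=25, each position x becomes (7x+7) mod 26.
Undoing it on cbnhlu: c(2)→15·(2−7)≡3=d; b(1)→15·(1−7)≡14=o; n(13)→15·(13−7)≡12=m; h(7)→15·(7−7)≡0=a; l(11)→15·(11−7)≡8=i; u(20)→15·(20−7)≡13=n (all mod 26).

domain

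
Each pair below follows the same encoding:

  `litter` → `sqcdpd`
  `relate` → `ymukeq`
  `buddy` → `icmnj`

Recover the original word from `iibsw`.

basil

In litter: l→s is +7, i→q is +8, t→c is +9, t→d is +10 — the shift increases by 1 each position. The shift increases by 1 at each position, starting from +7: 7, 8, 9, ….
Decoding iibsw: i−7=b, i−8=a, b−9=s, s−10=i, w−11=l.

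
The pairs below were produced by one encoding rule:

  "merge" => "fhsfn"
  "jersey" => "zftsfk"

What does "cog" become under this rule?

Read the word backwards and shift each letter +1.
On cog: reverse → goc; then shift: g+1=h, o+1=p, c+1=d.

hpd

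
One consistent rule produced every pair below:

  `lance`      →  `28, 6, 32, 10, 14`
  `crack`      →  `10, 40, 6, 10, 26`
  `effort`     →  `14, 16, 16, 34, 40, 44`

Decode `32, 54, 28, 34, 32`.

l(#12)→28 and a(#1)→6: differences scale by 2, so n = 2·pos + 4. The formula is n = 2×(alphabet index, a=1) + 4.
Reversing it on 32, 54, 28, 34, 32: 32→(32−4)÷2=14=n, 54→(54−4)÷2=25=y, 28→(28−4)÷2=12=l, 34→(34−4)÷2=15=o, 32→(32−4)÷2=14=n.

nylon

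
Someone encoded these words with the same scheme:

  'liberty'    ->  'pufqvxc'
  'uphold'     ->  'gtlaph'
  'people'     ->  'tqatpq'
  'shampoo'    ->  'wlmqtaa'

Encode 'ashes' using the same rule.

mwlqw

The shift depends on letter class: consonant l→p is +4, but vowel i→u is +12. Vowels shift forward by 12 and consonants shift forward by 4.
On ashes: a(vowel)+12=m, s(cons)+4=w, h(cons)+4=l, e(vowel)+12=q, s(cons)+4=w.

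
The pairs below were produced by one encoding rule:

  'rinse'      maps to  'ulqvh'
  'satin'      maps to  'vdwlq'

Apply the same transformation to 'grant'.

Compare letters: r→u is +3, i→l is +3, n→q is +3 — a constant shift. It's a constant shift of +3 (ROT3).
For grant: g+3=j, r+3=u, a+3=d, n+3=q, t+3=w.

judqw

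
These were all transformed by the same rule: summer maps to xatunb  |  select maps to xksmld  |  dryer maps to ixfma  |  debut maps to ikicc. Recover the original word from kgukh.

In summer: s→x is +5, u→a is +6, m→t is +7, m→u is +8 — the shift increases by 1 each position. Each letter shifts forward by (position + 5), i.e. 5, 6, 7, … — the shift grows by one for each successive letter.
Reversing it on kgukh: k−5=f, g−6=a, u−7=n, k−8=c, h−9=y.

fancy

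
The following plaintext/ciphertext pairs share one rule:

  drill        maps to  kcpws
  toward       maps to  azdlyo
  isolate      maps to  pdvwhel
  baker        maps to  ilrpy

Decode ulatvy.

nation

Shifts by position in drill: pos 0: d→k (+7), pos 1: r→c (+11), pos 2: i→p (+7), pos 3: l→w (+11) — repeating every 2. It's a Vigenère-style cipher with numeric key [7,11]: position i shifts by key[i mod 2].
Decoding ulatvy: u−7=n, l−11=a, a−7=t, t−11=i, v−7=o, y−11=n.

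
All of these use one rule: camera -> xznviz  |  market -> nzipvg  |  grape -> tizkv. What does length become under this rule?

ovmtgs

This is the alphabet-reversal cipher (Atbash): a becomes z, b becomes y, etc.
For length: l↔o, e↔v, n↔m, g↔t, t↔g, h↔s.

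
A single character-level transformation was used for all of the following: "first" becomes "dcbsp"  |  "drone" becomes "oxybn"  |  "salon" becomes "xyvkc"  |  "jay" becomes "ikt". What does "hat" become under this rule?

dkr

The output letters match the input read backwards, each shifted +10: first reversed is tsrif. Two steps: reverse the string, then apply a Caesar shift of +10.
Applying it to hat: reverse → tah; then shift: t+10=d, a+10=k, h+10=r.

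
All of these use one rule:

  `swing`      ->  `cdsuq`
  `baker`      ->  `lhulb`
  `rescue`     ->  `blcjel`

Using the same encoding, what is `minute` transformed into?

wpxbdl

A repeating key of period 2 is used — shifts +10, +7 over and over.
For minute: m+10=w, i+7=p, n+10=x, u+7=b, t+10=d, e+7=l.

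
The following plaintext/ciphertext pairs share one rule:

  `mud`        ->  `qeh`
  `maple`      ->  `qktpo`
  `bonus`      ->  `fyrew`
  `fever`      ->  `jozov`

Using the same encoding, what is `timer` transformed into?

The shift depends on letter class: consonant m→q is +4, but vowel u→e is +10. The rule splits by letter class: vowels +10, consonants +4.
On timer: t(cons)+4=x, i(vowel)+10=s, m(cons)+4=q, e(vowel)+10=o, r(cons)+4=v.

xsqov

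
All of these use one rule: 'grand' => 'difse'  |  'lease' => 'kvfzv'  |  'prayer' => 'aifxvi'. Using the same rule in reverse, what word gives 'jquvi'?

other

Treating letters as 0–25, the rule is x ↦ 17x + 5 (mod 26).
Decoding jquvi: j(9)→23·(9−5)≡14=o; q(16)→23·(16−5)≡19=t; u(20)→23·(20−5)≡7=h; v(21)→23·(21−5)≡4=e; i(8)→23·(8−5)≡17=r (all mod 26).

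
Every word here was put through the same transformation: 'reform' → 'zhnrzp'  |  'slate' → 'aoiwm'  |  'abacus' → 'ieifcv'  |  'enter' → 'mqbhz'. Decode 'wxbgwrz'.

Shifts by position in reform: pos 0: r→z (+8), pos 1: e→h (+3), pos 2: f→n (+8), pos 3: o→r (+3) — repeating every 2. The shifts repeat in a cycle of length 2: positions 0,1,… shift by +8, +3, then the pattern repeats.
Undoing it on wxbgwrz: w−8=o, x−3=u, b−8=t, g−3=d, w−8=o, r−3=o, z−8=r.

outdoor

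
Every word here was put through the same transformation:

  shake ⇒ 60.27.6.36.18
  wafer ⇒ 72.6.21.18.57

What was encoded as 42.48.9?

s(#19)→60 and h(#8)→27: differences scale by 3, so n = 3·pos + 3. The formula is n = 3×(alphabet index, a=1) + 3.
Undoing it on 42.48.9: 42→(42−3)÷3=13=m, 48→(48−3)÷3=15=o, 9→(9−3)÷3=2=b.

mob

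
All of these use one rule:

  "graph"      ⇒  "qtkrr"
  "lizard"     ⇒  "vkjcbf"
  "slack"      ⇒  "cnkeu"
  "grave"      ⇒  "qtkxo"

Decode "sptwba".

injury

It's a Vigenère-style cipher with numeric key [10,2]: position i shifts by key[i mod 2].
Undoing it on sptwba: s−10=i, p−2=n, t−10=j, w−2=u, b−10=r, a−2=y.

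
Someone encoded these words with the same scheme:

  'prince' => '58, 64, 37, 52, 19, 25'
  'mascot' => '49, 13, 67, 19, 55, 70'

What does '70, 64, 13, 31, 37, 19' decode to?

tragic

p(#16)→58 and r(#18)→64: differences scale by 3, so n = 3·pos + 10. The formula is n = 3×(alphabet index, a=1) + 10.
Undoing it on 70, 64, 13, 31, 37, 19: 70→(70−10)÷3=20=t, 64→(64−10)÷3=18=r, 13→(13−10)÷3=1=a, 31→(31−10)÷3=7=g, 37→(37−10)÷3=9=i, 19→(19−10)÷3=3=c.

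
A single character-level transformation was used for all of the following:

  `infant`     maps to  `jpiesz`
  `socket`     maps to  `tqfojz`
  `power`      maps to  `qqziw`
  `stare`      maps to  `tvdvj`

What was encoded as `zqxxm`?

Each letter shifts forward by (position + 1), i.e. 1, 2, 3, … — the shift grows by one for each successive letter.
Decoding zqxxm: z−1=y, q−2=o, x−3=u, x−4=t, m−5=h.

youth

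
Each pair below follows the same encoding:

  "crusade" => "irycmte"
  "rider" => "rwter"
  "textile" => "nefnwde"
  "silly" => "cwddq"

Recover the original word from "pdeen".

fleet

Treating letters as 0–25, the rule is x ↦ 11x + 12 (mod 26).
Decoding pdeen: p(15)→19·(15−12)≡5=f; d(3)→19·(3−12)≡11=l; e(4)→19·(4−12)≡4=e; e(4)→19·(4−12)≡4=e; n(13)→19·(13−12)≡19=t (all mod 26).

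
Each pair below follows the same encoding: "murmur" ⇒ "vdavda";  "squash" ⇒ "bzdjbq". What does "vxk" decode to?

mob

Compare letters: m→v is +9, u→d is +9, r→a is +9 — a constant shift. Every letter moves 9 places later in the alphabet, wrapping around z→a.
Undoing it on vxk: v−9=m, x−9=o, k−9=b.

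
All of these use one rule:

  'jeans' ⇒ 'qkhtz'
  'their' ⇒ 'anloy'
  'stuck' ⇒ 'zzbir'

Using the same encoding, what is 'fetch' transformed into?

Shifts by position in jeans: pos 0: j→q (+7), pos 1: e→k (+6), pos 2: a→h (+7), pos 3: n→t (+6) — repeating every 2. A repeating key of period 2 is used — shifts +7, +6 over and over.
For fetch: f+7=m, e+6=k, t+7=a, c+6=i, h+7=o.

mkaio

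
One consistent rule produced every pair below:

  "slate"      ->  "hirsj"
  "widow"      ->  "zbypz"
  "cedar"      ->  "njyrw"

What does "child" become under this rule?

s(18)→h(7) and l(11)→i(8) fit y≡11x+17 (mod 26); the inverse of 11 mod 26 is 19. Treating letters as 0–25, the rule is x ↦ 11x + 17 (mod 26).
On child: c(2)→11·2+17≡13=n; h(7)→11·7+17≡16=q; i(8)→11·8+17≡1=b; l(11)→11·11+17≡8=i; d(3)→11·3+17≡24=y (all mod 26).

nqbiy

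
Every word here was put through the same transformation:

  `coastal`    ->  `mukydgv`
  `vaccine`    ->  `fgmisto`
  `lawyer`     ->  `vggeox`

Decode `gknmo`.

wedge

Shifts by position in coastal: pos 0: c→m (+10), pos 1: o→u (+6), pos 2: a→k (+10), pos 3: s→y (+6) — repeating every 2. A repeating key of period 2 is used — shifts +10, +6 over and over.
Reversing it on gknmo: g−10=w, k−6=e, n−10=d, m−6=g, o−10=e.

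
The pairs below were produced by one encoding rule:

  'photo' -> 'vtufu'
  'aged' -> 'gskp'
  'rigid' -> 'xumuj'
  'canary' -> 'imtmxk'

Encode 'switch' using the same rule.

It's a Vigenère-style cipher with numeric key [6,12]: position i shifts by key[i mod 2].
On switch: s+6=y, w+12=i, i+6=o, t+12=f, c+6=i, h+12=t.

yiofit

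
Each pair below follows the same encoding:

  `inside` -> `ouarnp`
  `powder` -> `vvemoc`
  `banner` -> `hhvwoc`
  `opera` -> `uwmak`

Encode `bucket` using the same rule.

hbktoe

In inside: i→o is +6, n→u is +7, s→a is +8, i→r is +9 — the shift increases by 1 each position. Each letter shifts forward by (position + 6), i.e. 6, 7, 8, … — the shift grows by one for each successive letter.
On bucket: b+6=h, u+7=b, c+8=k, k+9=t, e+10=o, t+11=e.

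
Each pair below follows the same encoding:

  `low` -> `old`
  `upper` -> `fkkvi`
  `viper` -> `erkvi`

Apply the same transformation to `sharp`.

Each pair mirrors across the alphabet (l↔o, o↔l, w↔d): positions sum to 25. Letters are reflected about the middle of the alphabet (position → 25−position): Atbash.
On sharp: s↔h, h↔s, a↔z, r↔i, p↔k.

hszik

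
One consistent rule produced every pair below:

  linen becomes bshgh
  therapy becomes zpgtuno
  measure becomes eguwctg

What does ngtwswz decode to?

persist

This is an affine cipher: with a=0,…,z=25, each position x becomes (3x+20) mod 26.
Reversing it on ngtwswz: n(13)→9·(13−20)≡15=p; g(6)→9·(6−20)≡4=e; t(19)→9·(19−20)≡17=r; w(22)→9·(22−20)≡18=s; s(18)→9·(18−20)≡8=i; w(22)→9·(22−20)≡18=s; z(25)→9·(25−20)≡19=t (all mod 26).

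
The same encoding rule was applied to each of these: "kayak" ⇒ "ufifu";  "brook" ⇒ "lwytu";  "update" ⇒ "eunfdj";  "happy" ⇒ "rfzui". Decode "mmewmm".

church

Shifts by position in kayak: pos 0: k→u (+10), pos 1: a→f (+5), pos 2: y→i (+10), pos 3: a→f (+5) — repeating every 2. A repeating key of period 2 is used — shifts +10, +5 over and over.
Undoing it on mmewmm: m−10=c, m−5=h, e−10=u, w−5=r, m−10=c, m−5=h.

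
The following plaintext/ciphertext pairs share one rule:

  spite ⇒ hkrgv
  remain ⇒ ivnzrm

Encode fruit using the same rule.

uifrg

Each pair mirrors across the alphabet (s↔h, p↔k, i↔r): positions sum to 25. Letters are reflected about the middle of the alphabet (position → 25−position): Atbash.
On fruit: f↔u, r↔i, u↔f, i↔r, t↔g.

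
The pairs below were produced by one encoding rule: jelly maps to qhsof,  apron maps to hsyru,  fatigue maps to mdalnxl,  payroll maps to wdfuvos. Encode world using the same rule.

dryok

Shifts by position in jelly: pos 0: j→q (+7), pos 1: e→h (+3), pos 2: l→s (+7), pos 3: l→o (+3) — repeating every 2. The shifts repeat in a cycle of length 2: positions 0,1,… shift by +7, +3, then the pattern repeats.
On world: w+7=d, o+3=r, r+7=y, l+3=o, d+7=k.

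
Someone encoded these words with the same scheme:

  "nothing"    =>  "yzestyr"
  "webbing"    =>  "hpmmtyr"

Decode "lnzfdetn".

acoustic

Compare letters: n→y is +11, o→z is +11, t→e is +11 — a constant shift. Every letter moves 11 places later in the alphabet, wrapping around z→a.
Reversing it on lnzfdetn: l−11=a, n−11=c, z−11=o, f−11=u, d−11=s, e−11=t, t−11=i, n−11=c.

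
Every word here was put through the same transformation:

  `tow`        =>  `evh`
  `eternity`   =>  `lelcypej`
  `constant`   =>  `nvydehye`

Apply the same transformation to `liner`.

Vowels shift forward by 7 and consonants shift forward by 11.
On liner: l(cons)+11=w, i(vowel)+7=p, n(cons)+11=y, e(vowel)+7=l, r(cons)+11=c.

wpylc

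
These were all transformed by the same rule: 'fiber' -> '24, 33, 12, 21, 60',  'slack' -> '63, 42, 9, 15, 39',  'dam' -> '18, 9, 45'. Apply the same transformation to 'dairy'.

18, 9, 33, 60, 81

f(#6)→24 and i(#9)→33: differences scale by 3, so n = 3·pos + 6. Each letter becomes 3×(its alphabet position, a=1..z=26) + 6.
Applying it to dairy: d=4→18, a=1→9, i=9→33, r=18→60, y=25→81.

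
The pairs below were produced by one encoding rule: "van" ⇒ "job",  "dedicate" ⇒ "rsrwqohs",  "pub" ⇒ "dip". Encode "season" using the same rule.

Compare letters: v→j is +14, a→o is +14, n→b is +14 — a constant shift. It's a constant shift of +14 (ROT14).
On season: s+14=g, e+14=s, a+14=o, s+14=g, o+14=c, n+14=b.

gsogcb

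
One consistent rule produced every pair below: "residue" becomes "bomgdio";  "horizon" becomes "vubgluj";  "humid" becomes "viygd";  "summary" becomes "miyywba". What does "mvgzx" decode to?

This is an affine cipher: with a=0,…,z=25, each position x becomes (11x+22) mod 26.
Decoding mvgzx: m(12)→19·(12−22)≡18=s; v(21)→19·(21−22)≡7=h; g(6)→19·(6−22)≡8=i; z(25)→19·(25−22)≡5=f; x(23)→19·(23−22)≡19=t (all mod 26).

shift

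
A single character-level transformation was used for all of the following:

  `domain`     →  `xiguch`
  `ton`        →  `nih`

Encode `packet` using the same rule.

juweyn

Each letter is shifted forward by 20 in the alphabet (a Caesar shift of +20).
Applying it to packet: p+20=j, a+20=u, c+20=w, k+20=e, e+20=y, t+20=n.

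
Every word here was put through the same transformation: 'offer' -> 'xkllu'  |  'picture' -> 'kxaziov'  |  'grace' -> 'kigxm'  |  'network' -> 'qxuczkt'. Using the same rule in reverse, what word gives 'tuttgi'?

cannon

The output letters match the input read backwards, each shifted +6: offer reversed is reffo. The word is reversed, then every letter is shifted forward by 6.
Decoding tuttgi: shift back: t−6=n, u−6=o, t−6=n, t−6=n, g−6=a, i−6=c → nonnac; then reverse → cannon.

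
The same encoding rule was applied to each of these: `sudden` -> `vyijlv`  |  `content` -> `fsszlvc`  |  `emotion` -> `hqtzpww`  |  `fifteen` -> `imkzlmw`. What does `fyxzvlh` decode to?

custody

In sudden: s→v is +3, u→y is +4, d→i is +5, d→j is +6 — the shift increases by 1 each position. The shift increases by 1 at each position, starting from +3: 3, 4, 5, ….
Undoing it on fyxzvlh: f−3=c, y−4=u, x−5=s, z−6=t, v−7=o, l−8=d, h−9=y.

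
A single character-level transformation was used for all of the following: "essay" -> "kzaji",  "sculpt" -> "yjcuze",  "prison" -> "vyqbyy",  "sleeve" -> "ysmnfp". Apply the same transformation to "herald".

nlzjvo

Each letter shifts forward by (position + 6), i.e. 6, 7, 8, … — the shift grows by one for each successive letter.
On herald: h+6=n, e+7=l, r+8=z, a+9=j, l+10=v, d+11=o.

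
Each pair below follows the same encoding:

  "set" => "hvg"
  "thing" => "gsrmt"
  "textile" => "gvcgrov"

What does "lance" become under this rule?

ozmxv

Each pair mirrors across the alphabet (s↔h, e↔v, t↔g): positions sum to 25. Each letter is replaced by its mirror in the alphabet: a↔z, b↔y, c↔x, and so on (the Atbash cipher).
On lance: l↔o, a↔z, n↔m, c↔x, e↔v.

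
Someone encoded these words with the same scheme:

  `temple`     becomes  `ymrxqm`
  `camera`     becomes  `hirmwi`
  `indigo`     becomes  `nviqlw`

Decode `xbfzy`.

Shifts by position in temple: pos 0: t→y (+5), pos 1: e→m (+8), pos 2: m→r (+5), pos 3: p→x (+8) — repeating every 2. The shifts repeat in a cycle of length 2: positions 0,1,… shift by +5, +8, then the pattern repeats.
Reversing it on xbfzy: x−5=s, b−8=t, f−5=a, z−8=r, y−5=t.

start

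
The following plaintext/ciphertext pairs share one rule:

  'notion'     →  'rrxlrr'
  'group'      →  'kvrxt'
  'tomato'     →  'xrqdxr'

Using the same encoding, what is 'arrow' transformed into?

The shift depends on letter class: consonant n→r is +4, but vowel o→r is +3. Two shifts are in play — +3 for a/e/i/o/u, +4 for every other letter.
On arrow: a(vowel)+3=d, r(cons)+4=v, r(cons)+4=v, o(vowel)+3=r, w(cons)+4=a.

dvvra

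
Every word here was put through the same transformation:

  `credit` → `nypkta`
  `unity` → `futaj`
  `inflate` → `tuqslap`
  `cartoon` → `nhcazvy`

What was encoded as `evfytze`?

tourist

Shifts by position in credit: pos 0: c→n (+11), pos 1: r→y (+7), pos 2: e→p (+11), pos 3: d→k (+7) — repeating every 2. A repeating key of period 2 is used — shifts +11, +7 over and over.
Reversing it on evfytze: e−11=t, v−7=o, f−11=u, y−7=r, t−11=i, z−7=s, e−11=t.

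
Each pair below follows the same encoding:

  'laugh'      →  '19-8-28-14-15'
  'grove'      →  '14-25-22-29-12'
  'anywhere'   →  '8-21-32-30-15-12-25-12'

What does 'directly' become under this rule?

11-16-25-12-10-27-19-32

l is letter #12 and maps to 19: an offset of 7. The number is (letter's place in the alphabet, a=1) + 7.
On directly: d=4→11, i=9→16, r=18→25, e=5→12, c=3→10, t=20→27, l=12→19, y=25→32.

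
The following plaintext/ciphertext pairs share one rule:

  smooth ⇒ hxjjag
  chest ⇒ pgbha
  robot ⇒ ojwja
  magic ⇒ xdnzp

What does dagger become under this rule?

idnnbo

Treating letters as 0–25, the rule is x ↦ 19x + 3 (mod 26).
Applying it to dagger: d(3)→19·3+3≡8=i; a(0)→19·0+3≡3=d; g(6)→19·6+3≡13=n; g(6)→19·6+3≡13=n; e(4)→19·4+3≡1=b; r(17)→19·17+3≡14=o (all mod 26).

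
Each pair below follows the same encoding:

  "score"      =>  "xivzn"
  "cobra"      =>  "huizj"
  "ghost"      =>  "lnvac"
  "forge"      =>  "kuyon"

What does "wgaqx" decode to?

Letter i (0-indexed) is shifted by i+5, so successive shifts are 5, 6, 7, ….
Reversing it on wgaqx: w−5=r, g−6=a, a−7=t, q−8=i, x−9=o.

ratio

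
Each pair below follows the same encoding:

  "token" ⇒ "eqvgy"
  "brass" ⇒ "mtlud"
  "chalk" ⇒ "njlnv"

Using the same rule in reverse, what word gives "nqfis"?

Shifts by position in token: pos 0: t→e (+11), pos 1: o→q (+2), pos 2: k→v (+11), pos 3: e→g (+2) — repeating every 2. A repeating key of period 2 is used — shifts +11, +2 over and over.
Undoing it on nqfis: n−11=c, q−2=o, f−11=u, i−2=g, s−11=h.

cough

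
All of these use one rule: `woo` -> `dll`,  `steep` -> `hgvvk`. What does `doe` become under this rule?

Each pair mirrors across the alphabet (w↔d, o↔l, o↔l): positions sum to 25. Letters are reflected about the middle of the alphabet (position → 25−position): Atbash.
For doe: d↔w, o↔l, e↔v.

wlv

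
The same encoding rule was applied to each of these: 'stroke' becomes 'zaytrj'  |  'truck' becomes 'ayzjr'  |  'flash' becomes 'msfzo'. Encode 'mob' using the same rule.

tti

The rule splits by letter class: vowels +5, consonants +7.
For mob: m(cons)+7=t, o(vowel)+5=t, b(cons)+7=i.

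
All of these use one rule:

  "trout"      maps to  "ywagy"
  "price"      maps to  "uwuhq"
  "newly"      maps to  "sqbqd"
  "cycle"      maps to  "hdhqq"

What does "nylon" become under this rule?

Vowels shift forward by 12 and consonants shift forward by 5.
Applying it to nylon: n(cons)+5=s, y(cons)+5=d, l(cons)+5=q, o(vowel)+12=a, n(cons)+5=s.

sdqas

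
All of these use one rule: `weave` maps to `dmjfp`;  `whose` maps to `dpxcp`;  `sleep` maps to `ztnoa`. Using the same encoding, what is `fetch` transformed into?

mmcms

In weave: w→d is +7, e→m is +8, a→j is +9, v→f is +10 — the shift increases by 1 each position. The shift increases by 1 at each position, starting from +7: 7, 8, 9, ….
On fetch: f+7=m, e+8=m, t+9=c, c+10=m, h+11=s.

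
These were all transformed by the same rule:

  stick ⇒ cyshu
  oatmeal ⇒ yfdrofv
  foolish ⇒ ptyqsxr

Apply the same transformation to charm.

Shifts by position in stick: pos 0: s→c (+10), pos 1: t→y (+5), pos 2: i→s (+10), pos 3: c→h (+5) — repeating every 2. It's a Vigenère-style cipher with numeric key [10,5]: position i shifts by key[i mod 2].
Applying it to charm: c+10=m, h+5=m, a+10=k, r+5=w, m+10=w.

mmkww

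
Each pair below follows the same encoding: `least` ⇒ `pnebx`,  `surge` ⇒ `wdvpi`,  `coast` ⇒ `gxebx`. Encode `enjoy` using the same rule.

iwnxc

Shifts by position in least: pos 0: l→p (+4), pos 1: e→n (+9), pos 2: a→e (+4), pos 3: s→b (+9) — repeating every 2. A repeating key of period 2 is used — shifts +4, +9 over and over.
On enjoy: e+4=i, n+9=w, j+4=n, o+9=x, y+4=c.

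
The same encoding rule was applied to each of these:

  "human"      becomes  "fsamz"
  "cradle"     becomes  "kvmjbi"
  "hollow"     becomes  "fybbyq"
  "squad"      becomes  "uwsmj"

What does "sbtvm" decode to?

ultra

h(7)→f(5) and u(20)→s(18) fit y≡25x+12 (mod 26); the inverse of 25 mod 26 is 25. Treating letters as 0–25, the rule is x ↦ 25x + 12 (mod 26).
Undoing it on sbtvm: s(18)→25·(18−12)≡20=u; b(1)→25·(1−12)≡11=l; t(19)→25·(19−12)≡19=t; v(21)→25·(21−12)≡17=r; m(12)→25·(12−12)≡0=a (all mod 26).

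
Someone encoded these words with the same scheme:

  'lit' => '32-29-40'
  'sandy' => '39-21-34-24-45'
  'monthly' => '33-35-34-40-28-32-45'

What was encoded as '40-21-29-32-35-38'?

The number is (letter's place in the alphabet, a=1) + 20.
Undoing it on 40-21-29-32-35-38: 40→(40−20)÷1=20=t, 21→(21−20)÷1=1=a, 29→(29−20)÷1=9=i, 32→(32−20)÷1=12=l, 35→(35−20)÷1=15=o, 38→(38−20)÷1=18=r.

tailor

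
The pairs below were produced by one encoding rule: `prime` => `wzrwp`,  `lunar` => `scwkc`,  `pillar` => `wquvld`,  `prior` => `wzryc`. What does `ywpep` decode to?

rogue

In prime: p→w is +7, r→z is +8, i→r is +9, m→w is +10 — the shift increases by 1 each position. The shift increases by 1 at each position, starting from +7: 7, 8, 9, ….
Undoing it on ywpep: y−7=r, w−8=o, p−9=g, e−10=u, p−11=e.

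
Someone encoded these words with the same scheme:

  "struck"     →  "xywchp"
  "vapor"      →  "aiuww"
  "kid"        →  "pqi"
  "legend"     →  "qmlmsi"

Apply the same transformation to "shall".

The shift depends on letter class: consonant s→x is +5, but vowel u→c is +8. The rule splits by letter class: vowels +8, consonants +5.
Applying it to shall: s(cons)+5=x, h(cons)+5=m, a(vowel)+8=i, l(cons)+5=q, l(cons)+5=q.

xmiqq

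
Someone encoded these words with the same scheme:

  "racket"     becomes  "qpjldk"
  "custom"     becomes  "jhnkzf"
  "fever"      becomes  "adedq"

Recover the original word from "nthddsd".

r(17)→q(16) and a(0)→p(15) fit y≡23x+15 (mod 26); the inverse of 23 mod 26 is 17. Treating letters as 0–25, the rule is x ↦ 23x + 15 (mod 26).
Decoding nthddsd: n(13)→17·(13−15)≡18=s; t(19)→17·(19−15)≡16=q; h(7)→17·(7−15)≡20=u; d(3)→17·(3−15)≡4=e; d(3)→17·(3−15)≡4=e; s(18)→17·(18−15)≡25=z; d(3)→17·(3−15)≡4=e (all mod 26).

squeeze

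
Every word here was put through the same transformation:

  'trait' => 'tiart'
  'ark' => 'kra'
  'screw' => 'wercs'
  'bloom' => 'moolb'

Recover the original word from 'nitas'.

satin

The output letters match the input read backwards: trait reversed is tiart. It's just the letters in reverse order.
Undoing it on nitas: then reverse → satin.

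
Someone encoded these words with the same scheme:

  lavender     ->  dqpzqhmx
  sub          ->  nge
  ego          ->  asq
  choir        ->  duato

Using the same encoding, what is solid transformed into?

puxae

The output letters match the input read backwards, each shifted +12: lavender reversed is redneval. Read the word backwards and shift each letter +12.
On solid: reverse → dilos; then shift: d+12=p, i+12=u, l+12=x, o+12=a, s+12=e.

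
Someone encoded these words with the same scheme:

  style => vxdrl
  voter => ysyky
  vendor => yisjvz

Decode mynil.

In style: s→v is +3, t→x is +4, y→d is +5, l→r is +6 — the shift increases by 1 each position. Each letter shifts forward by (position + 3), i.e. 3, 4, 5, … — the shift grows by one for each successive letter.
Undoing it on mynil: m−3=j, y−4=u, n−5=i, i−6=c, l−7=e.

juice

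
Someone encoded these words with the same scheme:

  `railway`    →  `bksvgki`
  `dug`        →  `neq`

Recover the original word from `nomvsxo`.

Compare letters: r→b is +10, a→k is +10, i→s is +10 — a constant shift. This is a Caesar cipher with shift 10.
Decoding nomvsxo: n−10=d, o−10=e, m−10=c, v−10=l, s−10=i, x−10=n, o−10=e.

decline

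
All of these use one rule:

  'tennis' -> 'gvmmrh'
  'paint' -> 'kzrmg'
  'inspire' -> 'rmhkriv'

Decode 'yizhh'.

brass

Each pair mirrors across the alphabet (t↔g, e↔v, n↔m): positions sum to 25. Letters are reflected about the middle of the alphabet (position → 25−position): Atbash.
Undoing it on yizhh: y↔b, i↔r, z↔a, h↔s, h↔s.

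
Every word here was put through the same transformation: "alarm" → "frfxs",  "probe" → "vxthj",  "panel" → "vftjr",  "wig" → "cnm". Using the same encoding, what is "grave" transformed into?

Two shifts are in play — +5 for a/e/i/o/u, +6 for every other letter.
For grave: g(cons)+6=m, r(cons)+6=x, a(vowel)+5=f, v(cons)+6=b, e(vowel)+5=j.

mxfbj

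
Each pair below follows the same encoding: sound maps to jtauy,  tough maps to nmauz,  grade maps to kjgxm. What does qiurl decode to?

flock

The word is reversed, then every letter is shifted forward by 6.
Reversing it on qiurl: shift back: q−6=k, i−6=c, u−6=o, r−6=l, l−6=f → kcolf; then reverse → flock.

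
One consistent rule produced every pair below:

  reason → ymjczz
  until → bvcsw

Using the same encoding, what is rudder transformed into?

ycmnpd

In reason: r→y is +7, e→m is +8, a→j is +9, s→c is +10 — the shift increases by 1 each position. Letter i (0-indexed) is shifted by i+7, so successive shifts are 7, 8, 9, ….
Applying it to rudder: r+7=y, u+8=c, d+9=m, d+10=n, e+11=p, r+12=d.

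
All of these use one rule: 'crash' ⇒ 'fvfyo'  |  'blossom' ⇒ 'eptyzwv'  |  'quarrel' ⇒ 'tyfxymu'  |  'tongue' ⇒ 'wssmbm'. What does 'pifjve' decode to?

meadow

In crash: c→f is +3, r→v is +4, a→f is +5, s→y is +6 — the shift increases by 1 each position. Each letter shifts forward by (position + 3), i.e. 3, 4, 5, … — the shift grows by one for each successive letter.
Decoding pifjve: p−3=m, i−4=e, f−5=a, j−6=d, v−7=o, e−8=w.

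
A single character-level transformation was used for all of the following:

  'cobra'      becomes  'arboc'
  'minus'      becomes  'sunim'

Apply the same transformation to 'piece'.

eceip

The output letters match the input read backwards: cobra reversed is arboc. The word is simply reversed.
For piece: reverse → eceip.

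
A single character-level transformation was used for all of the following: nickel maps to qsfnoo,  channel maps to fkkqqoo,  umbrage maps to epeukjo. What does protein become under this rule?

suywosq

The shift depends on letter class: consonant n→q is +3, but vowel i→s is +10. The rule splits by letter class: vowels +10, consonants +3.
Applying it to protein: p(cons)+3=s, r(cons)+3=u, o(vowel)+10=y, t(cons)+3=w, e(vowel)+10=o, i(vowel)+10=s, n(cons)+3=q.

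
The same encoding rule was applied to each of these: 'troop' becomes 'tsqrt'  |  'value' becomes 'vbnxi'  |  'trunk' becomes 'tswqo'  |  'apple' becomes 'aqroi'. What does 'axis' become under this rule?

In troop: t→t is +0, r→s is +1, o→q is +2, o→r is +3 — the shift increases by 1 each position. The shift increases by 1 at each position, starting from +0: 0, 1, 2, ….
On axis: a+0=a, x+1=y, i+2=k, s+3=v.

aykv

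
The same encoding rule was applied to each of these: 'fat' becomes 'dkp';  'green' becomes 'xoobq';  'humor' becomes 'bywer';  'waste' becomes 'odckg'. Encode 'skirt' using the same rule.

dbsuc

The output letters match the input read backwards, each shifted +10: fat reversed is taf. Two steps: reverse the string, then apply a Caesar shift of +10.
For skirt: reverse → triks; then shift: t+10=d, r+10=b, i+10=s, k+10=u, s+10=c.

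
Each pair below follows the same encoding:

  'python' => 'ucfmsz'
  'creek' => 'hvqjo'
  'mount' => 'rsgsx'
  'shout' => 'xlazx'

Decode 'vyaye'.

Shifts by position in python: pos 0: p→u (+5), pos 1: y→c (+4), pos 2: t→f (+12), pos 3: h→m (+5), pos 4: o→s (+4), pos 5: n→z (+12) — repeating every 3. A repeating key of period 3 is used — shifts +5, +4, +12 over and over.
Reversing it on vyaye: v−5=q, y−4=u, a−12=o, y−5=t, e−4=a.

quota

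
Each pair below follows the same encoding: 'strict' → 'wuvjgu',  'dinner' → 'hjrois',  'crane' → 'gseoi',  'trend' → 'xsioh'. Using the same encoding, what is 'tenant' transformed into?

xfrbru

Shifts by position in strict: pos 0: s→w (+4), pos 1: t→u (+1), pos 2: r→v (+4), pos 3: i→j (+1) — repeating every 2. The shifts repeat in a cycle of length 2: positions 0,1,… shift by +4, +1, then the pattern repeats.
For tenant: t+4=x, e+1=f, n+4=r, a+1=b, n+4=r, t+1=u.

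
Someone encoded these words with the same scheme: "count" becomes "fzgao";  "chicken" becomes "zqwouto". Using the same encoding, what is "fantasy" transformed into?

kemfzmr

Two steps: reverse the string, then apply a Caesar shift of +12.
On fantasy: reverse → ysatnaf; then shift: y+12=k, s+12=e, a+12=m, t+12=f, n+12=z, a+12=m, f+12=r.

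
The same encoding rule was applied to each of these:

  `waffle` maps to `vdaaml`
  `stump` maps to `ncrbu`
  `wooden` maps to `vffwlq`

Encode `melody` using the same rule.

blmfwz

w(22)→v(21) and a(0)→d(3) fit y≡15x+3 (mod 26); the inverse of 15 mod 26 is 7. Treating letters as 0–25, the rule is x ↦ 15x + 3 (mod 26).
On melody: m(12)→15·12+3≡1=b; e(4)→15·4+3≡11=l; l(11)→15·11+3≡12=m; o(14)→15·14+3≡5=f; d(3)→15·3+3≡22=w; y(24)→15·24+3≡25=z (all mod 26).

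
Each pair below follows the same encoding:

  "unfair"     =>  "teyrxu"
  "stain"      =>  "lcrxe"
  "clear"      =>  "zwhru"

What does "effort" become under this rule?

Each letter's alphabet position (a=0..z=25) is mapped through 17·x+17 mod 26 — an affine cipher.
For effort: e(4)→17·4+17≡7=h; f(5)→17·5+17≡24=y; f(5)→17·5+17≡24=y; o(14)→17·14+17≡21=v; r(17)→17·17+17≡20=u; t(19)→17·19+17≡2=c (all mod 26).

hyyvuc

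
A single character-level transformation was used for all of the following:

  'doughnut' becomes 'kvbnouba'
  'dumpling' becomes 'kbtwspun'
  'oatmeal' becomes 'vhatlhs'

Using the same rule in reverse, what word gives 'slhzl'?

lease

It's a constant shift of +7 (ROT7).
Reversing it on slhzl: s−7=l, l−7=e, h−7=a, z−7=s, l−7=e.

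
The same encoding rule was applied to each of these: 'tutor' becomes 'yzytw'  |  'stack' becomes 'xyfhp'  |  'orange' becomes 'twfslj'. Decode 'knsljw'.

Compare letters: t→y is +5, u→z is +5, t→y is +5 — a constant shift. Each letter is shifted forward by 5 in the alphabet (a Caesar shift of +5).
Undoing it on knsljw: k−5=f, n−5=i, s−5=n, l−5=g, j−5=e, w−5=r.

finger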